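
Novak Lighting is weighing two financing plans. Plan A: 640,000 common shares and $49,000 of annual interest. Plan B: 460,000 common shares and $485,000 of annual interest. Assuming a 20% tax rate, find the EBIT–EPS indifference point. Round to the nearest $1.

$1,599,222

Set EPS_A = EPS_B: (EBIT − $49,000)(1 − 0.20) ÷ 640,000 = (EBIT − $485,000)(1 − 0.20) ÷ 460,000.
The (1 − t) factor cancels: (EBIT − 49,000) × 460,000 = (EBIT − 485,000) × 640,000.
EBIT × (640,000 − 460,000) = 485,000 × 640,000 − 49,000 × 460,000 = 287,860,000,000, so EBIT = 287,860,000,000 ÷ 180,000 = 1,599,222.22.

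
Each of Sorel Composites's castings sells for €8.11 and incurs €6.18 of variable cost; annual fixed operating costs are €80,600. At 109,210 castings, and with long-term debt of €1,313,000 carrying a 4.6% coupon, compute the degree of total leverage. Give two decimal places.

At 109,210 units, contribution = 109,210 × €1.93 = €210,775.30.
Subtracting fixed costs: EBIT = €210,775.30 − €80,600 = €130,175.30. Interest = €60,398.00, so EBIT − I = €69,777.30.
Degree of total leverage = total CM / (EBIT − interest) = €210,775.30 / €69,777.30 = 3.0207.

3.02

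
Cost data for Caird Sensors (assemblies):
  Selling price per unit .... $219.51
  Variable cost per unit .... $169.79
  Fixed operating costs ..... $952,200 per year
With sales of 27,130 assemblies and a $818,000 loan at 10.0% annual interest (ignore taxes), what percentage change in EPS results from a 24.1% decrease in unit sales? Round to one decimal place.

-103.2%

At 27,130 units, contribution = 27,130 × $49.72 = $1,348,903.60.
Operating income = contribution − fixed costs = $1,348,903.60 − $952,200 = $396,703.60.
After interest of $81,800.00, pre-tax earnings = $314,903.60.
Degree of combined leverage = contribution ÷ (EBIT − I) = $1,348,903.60 ÷ $314,903.60 = 4.2835.
EPS therefore changes by 4.2835 × (-24.1%) = -103.2%.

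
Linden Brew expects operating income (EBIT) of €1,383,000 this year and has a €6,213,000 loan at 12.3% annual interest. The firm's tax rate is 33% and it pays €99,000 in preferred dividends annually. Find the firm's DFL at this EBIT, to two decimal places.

2.94

Interest = €764,199.00.
Pre-tax preferred-dividend burden = €99,000 ÷ (1 − 0.33) = €147,761.19.
DFL = EBIT ÷ [EBIT − I − D_p/(1−t)] = €1,383,000 ÷ [€1,383,000 − €764,199.00 − €147,761.19] = €1,383,000 ÷ €471,039.81 = 2.9361.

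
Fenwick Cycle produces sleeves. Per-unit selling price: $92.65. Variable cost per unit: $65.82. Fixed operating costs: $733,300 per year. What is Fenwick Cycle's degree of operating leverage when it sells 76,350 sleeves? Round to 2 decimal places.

1.56

At 76,350 units, contribution = 76,350 × $26.83 = $2,048,470.50.
Operating income = contribution − fixed costs = $2,048,470.50 − $733,300 = $1,315,170.50.
DOL = contribution ÷ EBIT = $2,048,470.50 ÷ $1,315,170.50 = 1.5576.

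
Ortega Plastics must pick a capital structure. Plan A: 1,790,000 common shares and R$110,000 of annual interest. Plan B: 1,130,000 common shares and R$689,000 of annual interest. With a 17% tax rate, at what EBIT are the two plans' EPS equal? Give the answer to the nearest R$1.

Set EPS_A = EPS_B: (EBIT − R$110,000)(1 − 0.17) ÷ 1,790,000 = (EBIT − R$689,000)(1 − 0.17) ÷ 1,130,000.
Cancelling (1 − t) and cross-multiplying: 1,130,000·(EBIT − 110,000) = 1,790,000·(EBIT − 689,000).
Solving, EBIT = (689,000·1,790,000 − 110,000·1,130,000) / (1,790,000 − 1,130,000) = 1,109,010,000,000 / 660,000 = 1,680,318.18.

R$1,680,318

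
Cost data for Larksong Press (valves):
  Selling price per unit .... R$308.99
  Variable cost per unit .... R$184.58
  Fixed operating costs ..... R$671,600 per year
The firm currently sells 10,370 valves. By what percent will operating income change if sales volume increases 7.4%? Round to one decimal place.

+15.4%

Total contribution margin = 10,370 × R$124.41 = R$1,290,131.70.
Operating income = contribution − fixed costs = R$1,290,131.70 − R$671,600 = R$618,531.70.
DOL = contribution ÷ EBIT = R$1,290,131.70 ÷ R$618,531.70 = 2.0858.
So EBIT moves 2.0858 × (+7.4%) = +15.4%.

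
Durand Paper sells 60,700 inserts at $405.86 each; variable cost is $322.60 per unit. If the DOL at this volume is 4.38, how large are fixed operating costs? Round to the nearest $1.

$3,900,028

Contribution at this volume is 60,700 × $83.26 = $5,053,882.00.
Since DOL = CM ÷ EBIT, EBIT = $5,053,882.00 ÷ 4.38 = $1,153,854.34.
And FC = contribution − EBIT = $5,053,882.00 − $1,153,854.34 = $3,900,028.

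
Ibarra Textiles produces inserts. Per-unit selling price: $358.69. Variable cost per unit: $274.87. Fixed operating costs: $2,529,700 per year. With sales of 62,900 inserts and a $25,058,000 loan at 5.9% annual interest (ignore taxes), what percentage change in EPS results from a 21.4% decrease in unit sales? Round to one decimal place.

-89.3%

Total contribution margin = 62,900 × $83.82 = $5,272,278.00.
Operating income = contribution − fixed costs = $5,272,278.00 − $2,529,700 = $2,742,578.00.
After interest of $1,478,422.00, pre-tax earnings = $1,264,156.00.
DCL = total CM / (EBIT − I) = $5,272,278.00 / $1,264,156.00 = 4.1706.
EPS therefore changes by 4.1706 × (-21.4%) = -89.3%.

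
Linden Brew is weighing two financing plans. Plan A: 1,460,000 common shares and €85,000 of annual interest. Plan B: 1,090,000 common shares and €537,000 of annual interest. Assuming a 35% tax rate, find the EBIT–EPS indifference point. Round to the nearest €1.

Set EPS_A = EPS_B: (EBIT − €85,000)(1 − 0.35) ÷ 1,460,000 = (EBIT − €537,000)(1 − 0.35) ÷ 1,090,000.
Cancelling (1 − t) and cross-multiplying: 1,090,000·(EBIT − 85,000) = 1,460,000·(EBIT − 537,000).
EBIT × (1,460,000 − 1,090,000) = 537,000 × 1,460,000 − 85,000 × 1,090,000 = 691,370,000,000, so EBIT = 691,370,000,000 ÷ 370,000 = 1,868,567.57.

€1,868,568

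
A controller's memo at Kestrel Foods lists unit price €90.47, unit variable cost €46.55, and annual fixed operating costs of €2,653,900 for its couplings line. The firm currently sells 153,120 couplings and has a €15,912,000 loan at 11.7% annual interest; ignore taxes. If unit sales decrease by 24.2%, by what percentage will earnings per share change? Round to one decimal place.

-73.7%

Total contribution margin = 153,120 × €43.92 = €6,725,030.40.
Subtracting fixed costs: EBIT = €6,725,030.40 − €2,653,900 = €4,071,130.40.
Interest = €1,861,704.00, so EBIT − I = €2,209,426.40.
DCL = total CM / (EBIT − I) = €6,725,030.40 / €2,209,426.40 = 3.0438.
%ΔEPS = DCL × %ΔSales = 3.0438 × -24.2% = -73.7%.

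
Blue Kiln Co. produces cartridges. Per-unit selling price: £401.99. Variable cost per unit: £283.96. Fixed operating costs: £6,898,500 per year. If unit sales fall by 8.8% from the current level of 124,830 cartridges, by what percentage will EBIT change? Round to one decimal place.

Contribution at this volume is 124,830 × £118.03 = £14,733,684.90.
Subtracting fixed costs: EBIT = £14,733,684.90 − £6,898,500 = £7,835,184.90.
DOL = contribution ÷ EBIT = £14,733,684.90 ÷ £7,835,184.90 = 1.8805.
Operating income changes by 1.8805 × -8.8% = -16.5%.

-16.5%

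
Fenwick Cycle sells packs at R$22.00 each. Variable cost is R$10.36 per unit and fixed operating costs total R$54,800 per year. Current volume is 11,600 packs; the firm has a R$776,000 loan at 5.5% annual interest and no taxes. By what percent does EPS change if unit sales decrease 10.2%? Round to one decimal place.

-36.7%

Contribution at this volume is 11,600 × R$11.64 = R$135,024.00.
EBIT = R$135,024.00 − R$54,800 = R$80,224.00.
After interest of R$42,680.00, pre-tax earnings = R$37,544.00.
Degree of combined leverage = contribution ÷ (EBIT − I) = R$135,024.00 ÷ R$37,544.00 = 3.5964.
EPS therefore changes by 3.5964 × (-10.2%) = -36.7%.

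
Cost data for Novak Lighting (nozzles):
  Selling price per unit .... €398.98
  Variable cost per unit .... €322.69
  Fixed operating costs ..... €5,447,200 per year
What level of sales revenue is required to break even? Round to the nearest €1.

€28,487,664

CM per unit = €398.98 − €322.69 = €76.29; CM ratio = €76.29 / €398.98 = 0.1912.
Break-even sales = FC ÷ CM ratio = €5,447,200 × €398.98 / €76.29 = €28,487,664.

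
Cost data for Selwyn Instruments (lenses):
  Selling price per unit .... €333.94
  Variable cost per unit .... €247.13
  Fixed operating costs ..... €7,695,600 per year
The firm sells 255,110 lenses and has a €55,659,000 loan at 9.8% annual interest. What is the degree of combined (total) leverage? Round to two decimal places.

Contribution at this volume is 255,110 × €86.81 = €22,146,099.10.
Operating income = contribution − fixed costs = €22,146,099.10 − €7,695,600 = €14,450,499.10. Interest = €5,454,582.00, so EBIT − I = €8,995,917.10.
DCL = contribution ÷ (EBIT − I) = €22,146,099.10 ÷ €8,995,917.10 = 2.4618.

2.46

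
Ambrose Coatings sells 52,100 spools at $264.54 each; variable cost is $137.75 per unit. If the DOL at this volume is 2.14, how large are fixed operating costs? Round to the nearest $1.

At 52,100 units, contribution = 52,100 × $126.79 = $6,605,759.00.
Since DOL = CM ÷ EBIT, EBIT = $6,605,759.00 ÷ 2.14 = $3,086,803.27.
And FC = contribution − EBIT = $6,605,759.00 − $3,086,803.27 = $3,518,956.

$3,518,956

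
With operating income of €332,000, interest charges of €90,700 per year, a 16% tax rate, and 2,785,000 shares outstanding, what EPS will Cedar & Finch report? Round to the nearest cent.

€0.07

Interest = €90,700.00, so EBT = €332,000 − €90,700.00 = €241,300.00.
Net income = €241,300.00 × (1 − 0.16) = €202,692.00.
Per share: €202,692.00 / 2,785,000 shares = €0.07.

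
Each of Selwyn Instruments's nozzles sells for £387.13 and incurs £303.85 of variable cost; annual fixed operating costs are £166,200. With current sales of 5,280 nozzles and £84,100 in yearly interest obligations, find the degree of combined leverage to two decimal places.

At 5,280 units, contribution = 5,280 × £83.28 = £439,718.40.
Operating income = contribution − fixed costs = £439,718.40 − £166,200 = £273,518.40. Interest = £84,100.00.
DOL = £439,718.40 ÷ £273,518.40 = 1.6076; DFL = £273,518.40 ÷ £189,418.40 = 1.4440.
Combined leverage = 1.6076 × 1.4440 = 2.3214.

2.32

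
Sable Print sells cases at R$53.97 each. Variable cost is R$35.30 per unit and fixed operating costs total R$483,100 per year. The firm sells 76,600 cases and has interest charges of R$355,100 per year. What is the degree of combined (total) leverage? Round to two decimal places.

At 76,600 units, contribution = 76,600 × R$18.67 = R$1,430,122.00.
Operating income = contribution − fixed costs = R$1,430,122.00 − R$483,100 = R$947,022.00. Interest = R$355,100.00, so EBIT − I = R$591,922.00.
Degree of total leverage = total CM / (EBIT − interest) = R$1,430,122.00 / R$591,922.00 = 2.4161.

2.42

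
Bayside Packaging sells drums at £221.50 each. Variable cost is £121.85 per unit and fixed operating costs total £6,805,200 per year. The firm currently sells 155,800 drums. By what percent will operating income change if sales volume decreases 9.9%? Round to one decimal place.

-17.6%

Contribution at this volume is 155,800 × £99.65 = £15,525,470.00.
Operating income = contribution − fixed costs = £15,525,470.00 − £6,805,200 = £8,720,270.00.
Degree of operating leverage = £15,525,470.00 / £8,720,270.00 = 1.7804.
%ΔEBIT = DOL × %ΔSales = 1.7804 × -9.9% = -17.6%.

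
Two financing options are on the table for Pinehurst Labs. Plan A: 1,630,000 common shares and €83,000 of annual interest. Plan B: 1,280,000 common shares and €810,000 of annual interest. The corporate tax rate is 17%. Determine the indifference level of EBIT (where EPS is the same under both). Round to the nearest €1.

€3,468,743

Set EPS_A = EPS_B: (EBIT − €83,000)(1 − 0.17) ÷ 1,630,000 = (EBIT − €810,000)(1 − 0.17) ÷ 1,280,000.
The (1 − t) factor cancels: (EBIT − 83,000) × 1,280,000 = (EBIT − 810,000) × 1,630,000.
EBIT × (1,630,000 − 1,280,000) = 810,000 × 1,630,000 − 83,000 × 1,280,000 = 1,214,060,000,000, so EBIT = 1,214,060,000,000 ÷ 350,000 = 3,468,742.86.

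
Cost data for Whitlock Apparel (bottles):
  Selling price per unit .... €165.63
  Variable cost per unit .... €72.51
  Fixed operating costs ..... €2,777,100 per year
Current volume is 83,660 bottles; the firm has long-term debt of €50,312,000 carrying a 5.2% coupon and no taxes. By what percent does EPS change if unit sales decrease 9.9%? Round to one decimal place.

-32.2%

At 83,660 units, contribution = 83,660 × €93.12 = €7,790,419.20.
EBIT = €7,790,419.20 − €2,777,100 = €5,013,319.20.
Interest = €2,616,224.00, so EBIT − I = €2,397,095.20.
DCL = total CM / (EBIT − I) = €7,790,419.20 / €2,397,095.20 = 3.2499.
EPS therefore changes by 3.2499 × (-9.9%) = -32.2%.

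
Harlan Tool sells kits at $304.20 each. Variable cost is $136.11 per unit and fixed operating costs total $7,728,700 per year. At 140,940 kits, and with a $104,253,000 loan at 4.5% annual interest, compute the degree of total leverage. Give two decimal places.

2.10

Contribution at this volume is 140,940 × $168.09 = $23,690,604.60.
Subtracting fixed costs: EBIT = $23,690,604.60 − $7,728,700 = $15,961,904.60. Interest = $4,691,385.00, so EBIT − I = $11,270,519.60.
Degree of total leverage = total CM / (EBIT − interest) = $23,690,604.60 / $11,270,519.60 = 2.1020.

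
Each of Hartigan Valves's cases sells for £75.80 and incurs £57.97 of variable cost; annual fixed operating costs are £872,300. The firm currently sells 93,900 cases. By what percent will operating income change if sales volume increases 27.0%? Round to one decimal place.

+56.4%

Contribution at this volume is 93,900 × £17.83 = £1,674,237.00.
EBIT = £1,674,237.00 − £872,300 = £801,937.00.
So DOL = total CM / EBIT = £1,674,237.00 / £801,937.00 = 2.0877.
So EBIT moves 2.0877 × (+27.0%) = +56.4%.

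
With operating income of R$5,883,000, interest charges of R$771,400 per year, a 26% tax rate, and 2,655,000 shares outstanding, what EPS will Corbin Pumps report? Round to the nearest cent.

Pre-tax income = R$5,883,000 − R$771,400.00 = R$5,111,600.00.
Net income = R$5,111,600.00 × (1 − 0.26) = R$3,782,584.00.
Per share: R$3,782,584.00 / 2,655,000 shares = R$1.42.

R$1.42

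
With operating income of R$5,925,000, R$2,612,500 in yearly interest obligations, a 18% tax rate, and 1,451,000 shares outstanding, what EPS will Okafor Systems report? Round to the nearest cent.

Interest = R$2,612,500.00, so EBT = R$5,925,000 − R$2,612,500.00 = R$3,312,500.00.
After tax at 18%: net income = R$3,312,500.00 × 0.82 = R$2,716,250.00.
EPS = R$2,716,250.00 ÷ 1,451,000 = R$1.87.

R$1.87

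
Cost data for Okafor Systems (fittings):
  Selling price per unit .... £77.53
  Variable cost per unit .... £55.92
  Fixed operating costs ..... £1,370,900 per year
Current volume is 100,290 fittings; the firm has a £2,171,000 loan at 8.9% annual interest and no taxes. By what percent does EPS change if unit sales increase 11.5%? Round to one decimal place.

+41.3%

Total contribution margin = 100,290 × £21.61 = £2,167,266.90.
EBIT = £2,167,266.90 − £1,370,900 = £796,366.90.
After interest of £193,219.00, pre-tax earnings = £603,147.90.
DCL = total CM / (EBIT − I) = £2,167,266.90 / £603,147.90 = 3.5933.
%ΔEPS = DCL × %ΔSales = 3.5933 × +11.5% = +41.3%.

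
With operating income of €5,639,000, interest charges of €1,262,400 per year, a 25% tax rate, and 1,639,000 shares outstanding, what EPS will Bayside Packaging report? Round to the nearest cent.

€2.00

Pre-tax income = €5,639,000 − €1,262,400.00 = €4,376,600.00.
Net income = €4,376,600.00 × (1 − 0.25) = €3,282,450.00.
EPS = €3,282,450.00 ÷ 1,639,000 = €2.00.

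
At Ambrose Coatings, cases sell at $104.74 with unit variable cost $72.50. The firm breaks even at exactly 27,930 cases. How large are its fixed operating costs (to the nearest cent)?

Contribution margin per unit = $104.74 − $72.50 = $32.24.
Since BE = FC / CM, FC = 27,930 × $32.24 = $900,463.20.

$900,463.20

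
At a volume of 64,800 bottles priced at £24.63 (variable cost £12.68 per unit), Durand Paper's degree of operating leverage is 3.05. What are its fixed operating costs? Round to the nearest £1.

£520,471

Contribution at this volume is 64,800 × £11.95 = £774,360.00.
Since DOL = CM ÷ EBIT, EBIT = £774,360.00 ÷ 3.05 = £253,888.52.
And FC = contribution − EBIT = £774,360.00 − £253,888.52 = £520,471.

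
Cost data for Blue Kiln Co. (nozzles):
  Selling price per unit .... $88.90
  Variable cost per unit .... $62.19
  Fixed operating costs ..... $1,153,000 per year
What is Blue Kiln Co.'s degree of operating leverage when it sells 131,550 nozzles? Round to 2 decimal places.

Contribution at this volume is 131,550 × $26.71 = $3,513,700.50.
Subtracting fixed costs: EBIT = $3,513,700.50 − $1,153,000 = $2,360,700.50.
So DOL = total CM / EBIT = $3,513,700.50 / $2,360,700.50 = 1.4884.

1.49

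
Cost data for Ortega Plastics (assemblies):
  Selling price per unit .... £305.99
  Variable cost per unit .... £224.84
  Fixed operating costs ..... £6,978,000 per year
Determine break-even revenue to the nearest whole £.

£26,311,746

CM per unit = £305.99 − £224.84 = £81.15; CM ratio = £81.15 / £305.99 = 0.2652.
Break-even revenue = fixed costs × price ÷ CM = £6,978,000 × £305.99 ÷ £81.15 = £26,311,746.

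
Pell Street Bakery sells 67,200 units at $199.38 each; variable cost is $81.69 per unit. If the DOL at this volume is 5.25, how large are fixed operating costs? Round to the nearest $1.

Total contribution margin = 67,200 × $117.69 = $7,908,768.00.
DOL = contribution / EBIT, so EBIT = $7,908,768.00 / 5.25 = $1,506,432.00.
Fixed costs = CM − EBIT = $7,908,768.00 − $1,506,432.00 = $6,402,336.

$6,402,336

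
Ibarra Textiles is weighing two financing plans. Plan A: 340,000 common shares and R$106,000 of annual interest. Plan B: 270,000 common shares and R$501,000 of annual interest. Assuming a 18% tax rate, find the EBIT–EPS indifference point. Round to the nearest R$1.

At indifference, (EBIT − 106,000)(1 − t)/340,000 = (EBIT − 501,000)(1 − t)/270,000.
The (1 − t) factor cancels: (EBIT − 106,000) × 270,000 = (EBIT − 501,000) × 340,000.
Solving, EBIT = (501,000·340,000 − 106,000·270,000) / (340,000 − 270,000) = 141,720,000,000 / 70,000 = 2,024,571.43.

R$2,024,571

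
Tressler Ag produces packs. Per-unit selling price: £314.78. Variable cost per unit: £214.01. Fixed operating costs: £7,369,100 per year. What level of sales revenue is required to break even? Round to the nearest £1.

Contribution margin per unit = £314.78 − £214.01 = £100.77, a CM ratio of £100.77 ÷ £314.78 = 0.3201.
Break-even sales = FC ÷ CM ratio = £7,369,100 × £314.78 / £100.77 = £23,019,205.

£23,019,205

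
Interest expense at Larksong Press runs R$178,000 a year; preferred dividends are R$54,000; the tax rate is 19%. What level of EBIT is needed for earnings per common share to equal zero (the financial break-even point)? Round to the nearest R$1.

Preferred dividends are paid after tax, so their pre-tax equivalent is R$54,000 ÷ (1 − 0.19) = R$66,666.67.
EPS = 0 when EBIT covers interest plus the pre-tax preferred burden: R$178,000 + R$66,666.67 = R$244,666.67.

R$244,667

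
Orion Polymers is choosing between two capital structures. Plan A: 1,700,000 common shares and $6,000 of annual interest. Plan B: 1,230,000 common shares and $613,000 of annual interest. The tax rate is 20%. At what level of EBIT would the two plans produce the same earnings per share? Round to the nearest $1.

At indifference, (EBIT − 6,000)(1 − t)/1,700,000 = (EBIT − 613,000)(1 − t)/1,230,000.
Cancelling (1 − t) and cross-multiplying: 1,230,000·(EBIT − 6,000) = 1,700,000·(EBIT − 613,000).
Solving, EBIT = (613,000·1,700,000 − 6,000·1,230,000) / (1,700,000 − 1,230,000) = 1,034,720,000,000 / 470,000 = 2,201,531.91.

$2,201,532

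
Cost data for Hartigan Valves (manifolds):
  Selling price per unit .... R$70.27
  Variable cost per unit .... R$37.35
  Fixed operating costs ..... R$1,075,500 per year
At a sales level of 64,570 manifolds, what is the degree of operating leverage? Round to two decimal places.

2.02

Total contribution margin = 64,570 × R$32.92 = R$2,125,644.40.
EBIT = R$2,125,644.40 − R$1,075,500 = R$1,050,144.40.
DOL = contribution ÷ EBIT = R$2,125,644.40 ÷ R$1,050,144.40 = 2.0241.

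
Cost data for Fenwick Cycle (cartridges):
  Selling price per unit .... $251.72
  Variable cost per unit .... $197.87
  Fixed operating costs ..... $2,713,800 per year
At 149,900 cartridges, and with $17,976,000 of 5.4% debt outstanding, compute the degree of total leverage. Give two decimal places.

1.84

At 149,900 units, contribution = 149,900 × $53.85 = $8,072,115.00.
Subtracting fixed costs: EBIT = $8,072,115.00 − $2,713,800 = $5,358,315.00. Interest = $970,704.00, so EBIT − I = $4,387,611.00.
Degree of total leverage = total CM / (EBIT − interest) = $8,072,115.00 / $4,387,611.00 = 1.8398.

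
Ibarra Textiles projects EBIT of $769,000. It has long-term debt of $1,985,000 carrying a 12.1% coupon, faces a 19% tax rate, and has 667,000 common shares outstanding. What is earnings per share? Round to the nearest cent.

$0.64

Interest = $240,185.00, so EBT = $769,000 − $240,185.00 = $528,815.00.
Net income = $528,815.00 × (1 − 0.19) = $428,340.15.
Per share: $428,340.15 / 667,000 shares = $0.64.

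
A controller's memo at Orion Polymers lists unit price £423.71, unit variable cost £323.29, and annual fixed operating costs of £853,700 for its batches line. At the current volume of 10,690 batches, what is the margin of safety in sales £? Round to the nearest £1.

£927,376

Contribution margin per unit = £423.71 − £323.29 = £100.42. Break-even units = £853,700 ÷ £100.42 = 8,501.29; break-even revenue = 8,501.29 × £423.71 = £3,602,083.52.
Current sales = 10,690 × £423.71 = £4,529,459.90.
Margin of safety = £4,529,459.90 − £3,602,083.52 = £927,376.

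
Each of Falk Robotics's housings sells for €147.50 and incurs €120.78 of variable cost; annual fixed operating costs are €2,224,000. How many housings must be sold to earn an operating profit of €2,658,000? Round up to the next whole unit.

182,710 housings

Unit CM = price − variable cost = €147.50 − €120.78 = €26.72.
Need Q such that Q × €26.72 − €2,224,000 = €2,658,000, i.e. Q = €4,882,000 / €26.72 = 182,709.58 → 182,710.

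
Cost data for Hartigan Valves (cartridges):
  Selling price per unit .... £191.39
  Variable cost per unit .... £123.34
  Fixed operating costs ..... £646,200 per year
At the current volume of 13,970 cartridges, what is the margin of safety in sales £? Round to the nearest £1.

Each unit contributes £191.39 − £123.34 = £68.05. Break-even units = £646,200 ÷ £68.05 = 9,495.96; break-even revenue = 9,495.96 × £191.39 = £1,817,431.57.
Actual sales revenue = 13,970 × £191.39 = £2,673,718.30.
Margin of safety = £2,673,718.30 − £1,817,431.57 = £856,287.

£856,287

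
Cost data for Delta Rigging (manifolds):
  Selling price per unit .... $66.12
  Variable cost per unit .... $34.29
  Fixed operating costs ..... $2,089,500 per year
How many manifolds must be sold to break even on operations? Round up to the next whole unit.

Each unit contributes $66.12 − $34.29 = $31.83.
Break-even volume = fixed costs ÷ CM per unit = $2,089,500 ÷ $31.83 = 65,645.62, so 65,646 manifolds.

65,646 manifolds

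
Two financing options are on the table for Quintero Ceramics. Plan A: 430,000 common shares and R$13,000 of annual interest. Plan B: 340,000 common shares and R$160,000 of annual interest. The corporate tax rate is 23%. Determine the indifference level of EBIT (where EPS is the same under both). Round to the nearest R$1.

R$715,333

Set EPS_A = EPS_B: (EBIT − R$13,000)(1 − 0.23) ÷ 430,000 = (EBIT − R$160,000)(1 − 0.23) ÷ 340,000.
The (1 − t) factor cancels: (EBIT − 13,000) × 340,000 = (EBIT − 160,000) × 430,000.
Solving, EBIT = (160,000·430,000 − 13,000·340,000) / (430,000 − 340,000) = 64,380,000,000 / 90,000 = 715,333.33.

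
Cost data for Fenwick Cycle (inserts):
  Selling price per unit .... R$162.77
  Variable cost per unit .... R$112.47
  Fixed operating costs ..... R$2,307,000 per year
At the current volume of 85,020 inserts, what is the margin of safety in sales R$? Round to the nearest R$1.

R$6,373,290

Contribution margin per unit = R$162.77 − R$112.47 = R$50.30. Break-even units = R$2,307,000 ÷ R$50.30 = 45,864.81; break-even revenue = 45,864.81 × R$162.77 = R$7,465,415.31.
Current sales = 85,020 × R$162.77 = R$13,838,705.40.
Margin of safety = R$13,838,705.40 − R$7,465,415.31 = R$6,373,290.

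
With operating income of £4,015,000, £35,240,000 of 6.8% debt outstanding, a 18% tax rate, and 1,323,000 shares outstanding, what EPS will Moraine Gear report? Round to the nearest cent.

£1.00

Pre-tax income = £4,015,000 − £2,396,320.00 = £1,618,680.00.
Net income = £1,618,680.00 × (1 − 0.18) = £1,327,317.60.
Per share: £1,327,317.60 / 1,323,000 shares = £1.00.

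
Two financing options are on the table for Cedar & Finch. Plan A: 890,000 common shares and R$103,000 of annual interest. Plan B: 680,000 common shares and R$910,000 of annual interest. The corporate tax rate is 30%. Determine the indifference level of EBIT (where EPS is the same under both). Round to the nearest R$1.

R$3,523,143

At indifference, (EBIT − 103,000)(1 − t)/890,000 = (EBIT − 910,000)(1 − t)/680,000.
The (1 − t) factor cancels: (EBIT − 103,000) × 680,000 = (EBIT − 910,000) × 890,000.
Solving, EBIT = (910,000·890,000 − 103,000·680,000) / (890,000 − 680,000) = 739,860,000,000 / 210,000 = 3,523,142.86.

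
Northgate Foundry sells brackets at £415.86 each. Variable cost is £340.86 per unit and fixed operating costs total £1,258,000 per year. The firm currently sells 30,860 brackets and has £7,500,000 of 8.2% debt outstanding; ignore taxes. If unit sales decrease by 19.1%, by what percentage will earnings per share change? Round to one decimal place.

-100.1%

Total contribution margin = 30,860 × £75.00 = £2,314,500.00.
Operating income = contribution − fixed costs = £2,314,500.00 − £1,258,000 = £1,056,500.00.
After interest of £615,000.00, pre-tax earnings = £441,500.00.
Degree of combined leverage = contribution ÷ (EBIT − I) = £2,314,500.00 ÷ £441,500.00 = 5.2424.
%ΔEPS = DCL × %ΔSales = 5.2424 × -19.1% = -100.1%.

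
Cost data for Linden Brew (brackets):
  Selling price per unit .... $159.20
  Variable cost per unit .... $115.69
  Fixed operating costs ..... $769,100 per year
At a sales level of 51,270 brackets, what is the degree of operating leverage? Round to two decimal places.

Total contribution margin = 51,270 × $43.51 = $2,230,757.70.
EBIT = $2,230,757.70 − $769,100 = $1,461,657.70.
DOL = contribution ÷ EBIT = $2,230,757.70 ÷ $1,461,657.70 = 1.5262.

1.53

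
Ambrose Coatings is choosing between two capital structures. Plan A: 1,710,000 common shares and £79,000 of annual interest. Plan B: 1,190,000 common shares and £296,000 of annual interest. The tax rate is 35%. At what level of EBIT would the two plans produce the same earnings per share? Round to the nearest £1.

At indifference, (EBIT − 79,000)(1 − t)/1,710,000 = (EBIT − 296,000)(1 − t)/1,190,000.
Cancelling (1 − t) and cross-multiplying: 1,190,000·(EBIT − 79,000) = 1,710,000·(EBIT − 296,000).
Solving, EBIT = (296,000·1,710,000 − 79,000·1,190,000) / (1,710,000 − 1,190,000) = 412,150,000,000 / 520,000 = 792,596.15.

£792,596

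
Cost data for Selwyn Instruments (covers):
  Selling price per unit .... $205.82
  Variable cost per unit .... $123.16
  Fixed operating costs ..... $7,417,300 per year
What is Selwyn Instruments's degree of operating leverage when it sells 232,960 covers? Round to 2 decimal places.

Contribution at this volume is 232,960 × $82.66 = $19,256,473.60.
Operating income = contribution − fixed costs = $19,256,473.60 − $7,417,300 = $11,839,173.60.
Degree of operating leverage = $19,256,473.60 / $11,839,173.60 = 1.6265.

1.63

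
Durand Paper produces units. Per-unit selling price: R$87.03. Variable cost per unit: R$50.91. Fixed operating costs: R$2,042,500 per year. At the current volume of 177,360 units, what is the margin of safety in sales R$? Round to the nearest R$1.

Contribution margin per unit = R$87.03 − R$50.91 = R$36.12. Break-even units = R$2,042,500 ÷ R$36.12 = 56,547.62; break-even revenue = 56,547.62 × R$87.03 = R$4,921,339.29.
Actual sales revenue = 177,360 × R$87.03 = R$15,435,640.80.
Margin of safety = R$15,435,640.80 − R$4,921,339.29 = R$10,514,302.

R$10,514,302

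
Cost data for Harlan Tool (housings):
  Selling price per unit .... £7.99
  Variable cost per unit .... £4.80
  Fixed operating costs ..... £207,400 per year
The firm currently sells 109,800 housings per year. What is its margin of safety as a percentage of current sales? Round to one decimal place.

Each unit contributes £7.99 − £4.80 = £3.19. Break-even units = £207,400 ÷ £3.19 = 65,015.67; break-even revenue = 65,015.67 × £7.99 = £519,475.24.
Actual sales revenue = 109,800 × £7.99 = £877,302.00.
Margin of safety = (£877,302.00 − £519,475.24) ÷ £877,302.00 = 40.8%.

40.8%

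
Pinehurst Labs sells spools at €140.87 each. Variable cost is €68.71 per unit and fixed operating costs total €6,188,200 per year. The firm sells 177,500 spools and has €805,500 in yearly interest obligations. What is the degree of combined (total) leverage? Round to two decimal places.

At 177,500 units, contribution = 177,500 × €72.16 = €12,808,400.00.
Subtracting fixed costs: EBIT = €12,808,400.00 − €6,188,200 = €6,620,200.00. Interest = €805,500.00, so EBIT − I = €5,814,700.00.
Degree of total leverage = total CM / (EBIT − interest) = €12,808,400.00 / €5,814,700.00 = 2.2028.

2.20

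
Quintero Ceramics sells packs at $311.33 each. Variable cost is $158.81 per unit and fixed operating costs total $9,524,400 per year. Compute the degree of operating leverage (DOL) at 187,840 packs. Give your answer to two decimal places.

1.50

Contribution at this volume is 187,840 × $152.52 = $28,649,356.80.
Subtracting fixed costs: EBIT = $28,649,356.80 − $9,524,400 = $19,124,956.80.
Degree of operating leverage = $28,649,356.80 / $19,124,956.80 = 1.4980.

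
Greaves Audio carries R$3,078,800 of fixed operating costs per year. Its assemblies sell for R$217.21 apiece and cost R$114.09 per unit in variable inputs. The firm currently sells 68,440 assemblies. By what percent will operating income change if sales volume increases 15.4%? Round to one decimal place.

Contribution at this volume is 68,440 × R$103.12 = R$7,057,532.80.
Operating income = contribution − fixed costs = R$7,057,532.80 − R$3,078,800 = R$3,978,732.80.
Degree of operating leverage = R$7,057,532.80 / R$3,978,732.80 = 1.7738.
So EBIT moves 1.7738 × (+15.4%) = +27.3%.

+27.3%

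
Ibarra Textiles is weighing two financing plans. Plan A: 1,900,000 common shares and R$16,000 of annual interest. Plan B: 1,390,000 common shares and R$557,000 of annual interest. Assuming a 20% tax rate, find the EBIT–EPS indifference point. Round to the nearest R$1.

Set EPS_A = EPS_B: (EBIT − R$16,000)(1 − 0.20) ÷ 1,900,000 = (EBIT − R$557,000)(1 − 0.20) ÷ 1,390,000.
Cancelling (1 − t) and cross-multiplying: 1,390,000·(EBIT − 16,000) = 1,900,000·(EBIT − 557,000).
EBIT × (1,900,000 − 1,390,000) = 557,000 × 1,900,000 − 16,000 × 1,390,000 = 1,036,060,000,000, so EBIT = 1,036,060,000,000 ÷ 510,000 = 2,031,490.20.

R$2,031,490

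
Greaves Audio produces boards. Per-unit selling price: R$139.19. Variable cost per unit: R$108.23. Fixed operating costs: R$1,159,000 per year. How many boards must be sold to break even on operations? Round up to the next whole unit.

37,436 boards

Contribution margin per unit = R$139.19 − R$108.23 = R$30.96.
Break-even Q = R$1,159,000 / R$30.96 = 37,435.40 → 37,436 boards.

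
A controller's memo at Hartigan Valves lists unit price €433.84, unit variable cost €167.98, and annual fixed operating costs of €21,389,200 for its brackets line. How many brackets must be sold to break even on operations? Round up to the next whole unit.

80,453 brackets

Each unit contributes €433.84 − €167.98 = €265.86.
Units to break even: €21,389,200 ÷ €265.86 = 80,452.87, rounded up to 80,453.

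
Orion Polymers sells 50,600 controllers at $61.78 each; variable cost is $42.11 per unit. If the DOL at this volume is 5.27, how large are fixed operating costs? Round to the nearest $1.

At 50,600 units, contribution = 50,600 × $19.67 = $995,302.00.
DOL = contribution / EBIT, so EBIT = $995,302.00 / 5.27 = $188,861.86.
Fixed costs = CM − EBIT = $995,302.00 − $188,861.86 = $806,440.

$806,440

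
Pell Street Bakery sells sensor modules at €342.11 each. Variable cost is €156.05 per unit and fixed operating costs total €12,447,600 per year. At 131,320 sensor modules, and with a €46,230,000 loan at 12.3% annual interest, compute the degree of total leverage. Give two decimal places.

3.88

Contribution at this volume is 131,320 × €186.06 = €24,433,399.20.
EBIT = €24,433,399.20 − €12,447,600 = €11,985,799.20. Interest = €5,686,290.00, so EBIT − I = €6,299,509.20.
Degree of total leverage = total CM / (EBIT − interest) = €24,433,399.20 / €6,299,509.20 = 3.8786.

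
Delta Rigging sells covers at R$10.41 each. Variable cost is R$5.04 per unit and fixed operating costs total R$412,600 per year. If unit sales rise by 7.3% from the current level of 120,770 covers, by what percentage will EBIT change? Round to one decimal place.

+20.1%

At 120,770 units, contribution = 120,770 × R$5.37 = R$648,534.90.
Operating income = contribution − fixed costs = R$648,534.90 − R$412,600 = R$235,934.90.
Degree of operating leverage = R$648,534.90 / R$235,934.90 = 2.7488.
%ΔEBIT = DOL × %ΔSales = 2.7488 × +7.3% = +20.1%.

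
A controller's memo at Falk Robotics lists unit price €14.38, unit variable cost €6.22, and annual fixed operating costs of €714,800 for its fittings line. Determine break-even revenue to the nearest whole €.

CM per unit = €14.38 − €6.22 = €8.16; CM ratio = €8.16 / €14.38 = 0.5675.
Break-even sales = FC ÷ CM ratio = €714,800 × €14.38 / €8.16 = €1,259,660.

€1,259,660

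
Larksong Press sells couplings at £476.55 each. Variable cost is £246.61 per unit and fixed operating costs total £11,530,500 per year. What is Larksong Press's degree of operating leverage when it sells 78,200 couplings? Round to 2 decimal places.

2.79

Contribution at this volume is 78,200 × £229.94 = £17,981,308.00.
Operating income = contribution − fixed costs = £17,981,308.00 − £11,530,500 = £6,450,808.00.
Degree of operating leverage = £17,981,308.00 / £6,450,808.00 = 2.7875.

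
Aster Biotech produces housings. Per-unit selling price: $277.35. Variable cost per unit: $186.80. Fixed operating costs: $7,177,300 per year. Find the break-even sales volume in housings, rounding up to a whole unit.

Contribution margin per unit = $277.35 − $186.80 = $90.55.
Units to break even: $7,177,300 ÷ $90.55 = 79,263.39, rounded up to 79,264.

79,264 housings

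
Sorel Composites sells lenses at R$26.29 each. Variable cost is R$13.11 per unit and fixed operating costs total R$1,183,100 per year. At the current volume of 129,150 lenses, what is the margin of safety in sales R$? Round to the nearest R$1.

Each unit contributes R$26.29 − R$13.11 = R$13.18. Break-even units = R$1,183,100 ÷ R$13.18 = 89,764.80; break-even revenue = 89,764.80 × R$26.29 = R$2,359,916.46.
Actual sales revenue = 129,150 × R$26.29 = R$3,395,353.50.
Margin of safety = R$3,395,353.50 − R$2,359,916.46 = R$1,035,437.

R$1,035,437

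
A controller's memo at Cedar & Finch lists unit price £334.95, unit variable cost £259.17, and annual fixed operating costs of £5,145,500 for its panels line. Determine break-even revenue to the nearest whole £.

CM per unit = £334.95 − £259.17 = £75.78; CM ratio = £75.78 / £334.95 = 0.2262.
Break-even revenue = fixed costs × price ÷ CM = £5,145,500 × £334.95 ÷ £75.78 = £22,743,273.

£22,743,273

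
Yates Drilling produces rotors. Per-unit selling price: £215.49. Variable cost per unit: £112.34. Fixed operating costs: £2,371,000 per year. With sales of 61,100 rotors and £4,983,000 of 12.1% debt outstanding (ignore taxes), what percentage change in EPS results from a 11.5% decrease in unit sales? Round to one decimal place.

-21.8%

At 61,100 units, contribution = 61,100 × £103.15 = £6,302,465.00.
Operating income = contribution − fixed costs = £6,302,465.00 − £2,371,000 = £3,931,465.00.
Interest = £602,943.00, so EBIT − I = £3,328,522.00.
DCL = total CM / (EBIT − I) = £6,302,465.00 / £3,328,522.00 = 1.8935.
EPS therefore changes by 1.8935 × (-11.5%) = -21.8%.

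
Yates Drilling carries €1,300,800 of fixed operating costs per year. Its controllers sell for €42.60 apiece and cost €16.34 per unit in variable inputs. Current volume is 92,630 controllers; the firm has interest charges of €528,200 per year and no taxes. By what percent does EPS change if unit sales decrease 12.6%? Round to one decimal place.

Contribution at this volume is 92,630 × €26.26 = €2,432,463.80.
Operating income = contribution − fixed costs = €2,432,463.80 − €1,300,800 = €1,131,663.80.
Interest = €528,200.00, so EBIT − I = €603,463.80.
Degree of combined leverage = contribution ÷ (EBIT − I) = €2,432,463.80 ÷ €603,463.80 = 4.0308.
EPS therefore changes by 4.0308 × (-12.6%) = -50.8%.

-50.8%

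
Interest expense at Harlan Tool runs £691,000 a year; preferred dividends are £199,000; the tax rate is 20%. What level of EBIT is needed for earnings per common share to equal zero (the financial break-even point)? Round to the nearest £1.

Preferred dividends are paid after tax, so their pre-tax equivalent is £199,000 ÷ (1 − 0.20) = £248,750.00.
Financial break-even EBIT = interest + D_p ÷ (1 − t) = £691,000 + £248,750.00 = £939,750.00.

£939,750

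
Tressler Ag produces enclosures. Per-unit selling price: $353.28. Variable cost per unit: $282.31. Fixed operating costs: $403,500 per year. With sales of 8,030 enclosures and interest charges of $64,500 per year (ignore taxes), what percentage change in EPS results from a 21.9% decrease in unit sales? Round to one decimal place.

Total contribution margin = 8,030 × $70.97 = $569,889.10.
Subtracting fixed costs: EBIT = $569,889.10 − $403,500 = $166,389.10.
Interest = $64,500.00, so EBIT − I = $101,889.10.
DCL = total CM / (EBIT − I) = $569,889.10 / $101,889.10 = 5.5932.
%ΔEPS = DCL × %ΔSales = 5.5932 × -21.9% = -122.5%.

-122.5%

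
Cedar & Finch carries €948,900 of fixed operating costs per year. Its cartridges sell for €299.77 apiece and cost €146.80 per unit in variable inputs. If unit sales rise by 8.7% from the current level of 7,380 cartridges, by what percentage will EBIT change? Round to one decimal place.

Contribution at this volume is 7,380 × €152.97 = €1,128,918.60.
Operating income = contribution − fixed costs = €1,128,918.60 − €948,900 = €180,018.60.
DOL = contribution ÷ EBIT = €1,128,918.60 ÷ €180,018.60 = 6.2711.
So EBIT moves 6.2711 × (+8.7%) = +54.6%.

+54.6%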